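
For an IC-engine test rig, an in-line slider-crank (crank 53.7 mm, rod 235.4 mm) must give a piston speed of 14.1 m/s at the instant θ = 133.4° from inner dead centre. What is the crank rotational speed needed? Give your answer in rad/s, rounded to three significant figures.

430

For an in-line slider-crank, |v_piston| = rω|sinθ|·[1 + r cosθ/√(L² − r² sin²θ)].
With r = 0.0537 m, L = 0.2354 m, θ = 133.4°: the bracketed kinematic factor |dx/dθ| = 0.032816 m.
ω = v/|dx/dθ| = 14.1/0.032816 = 429.67 rad/s.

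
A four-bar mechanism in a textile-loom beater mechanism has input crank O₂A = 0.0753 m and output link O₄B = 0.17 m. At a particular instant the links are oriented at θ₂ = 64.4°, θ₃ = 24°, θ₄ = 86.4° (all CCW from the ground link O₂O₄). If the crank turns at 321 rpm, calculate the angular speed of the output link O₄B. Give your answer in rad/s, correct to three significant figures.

ω₂ = 33.62 rad/s (from 321 rpm).
Differentiating the loop-closure r₂e^{iθ₂}+r₃e^{iθ₃}=r₁+r₄e^{iθ₄} gives r₂ω₂e^{iθ₂}+r₃ω₃e^{iθ₃}=r₄ω₄e^{iθ₄}.
Eliminating the other unknown: ω₄ = r₂ω₂ sin(θ₂−θ₃) / [r₄ sin(θ₄−θ₃)].
Numerator sine = +0.64812; denominator sine = +0.88620.
Result = 0.0753·33.62·(+0.64812) / (0.17·(+0.88620)) = +10.889 rad/s; magnitude 10.889 rad/s.

10.9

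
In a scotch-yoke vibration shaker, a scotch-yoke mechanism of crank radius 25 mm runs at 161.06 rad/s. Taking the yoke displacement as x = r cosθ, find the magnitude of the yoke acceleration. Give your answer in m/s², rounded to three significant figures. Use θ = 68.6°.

237

ω = 161.1 rad/s
x = r cosθ ⇒ ẍ = −rω² cosθ (ω constant).
|a| = rω²|cosθ| = 0.025·(161.1)²·|cos 68.6°| = 236.63 m/s².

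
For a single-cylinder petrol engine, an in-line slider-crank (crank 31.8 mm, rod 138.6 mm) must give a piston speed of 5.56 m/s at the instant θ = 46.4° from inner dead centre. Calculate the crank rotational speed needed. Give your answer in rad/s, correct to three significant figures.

For an in-line slider-crank, |v_piston| = rω|sinθ|·[1 + r cosθ/√(L² − r² sin²θ)].
With r = 0.0318 m, L = 0.1386 m, θ = 46.4°: the bracketed kinematic factor |dx/dθ| = 0.026724 m.
ω = v/|dx/dθ| = 5.56/0.026724 = 208.05 rad/s.

208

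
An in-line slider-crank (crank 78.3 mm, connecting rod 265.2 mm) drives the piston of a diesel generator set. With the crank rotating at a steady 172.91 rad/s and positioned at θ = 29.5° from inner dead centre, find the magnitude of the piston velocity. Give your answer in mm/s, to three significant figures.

8400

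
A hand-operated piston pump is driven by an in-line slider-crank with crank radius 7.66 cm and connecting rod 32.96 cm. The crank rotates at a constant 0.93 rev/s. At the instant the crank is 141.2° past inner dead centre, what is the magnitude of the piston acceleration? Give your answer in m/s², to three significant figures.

1.90

ω = 2π·0.93 = 5.843 rad/s
x(θ) = r cosθ + √(L² − r² sin²θ); with ω constant, a = ω²·d²x/dθ².
d²x/dθ² = −r cosθ − r²(cos2θ)/√u − r⁴ sin²2θ/(4u^{3/2}),  u = L² − r² sin²θ = 0.106332 m².
Substituting r = 0.0766 m, L = 0.3296 m, θ = 141.2°: d²x/dθ² = +0.055597 m.
a = ω²·d²x/dθ² = (5.843)²·(+0.055597) = +1.8983 m/s²;  |a| = 1.8983 m/s².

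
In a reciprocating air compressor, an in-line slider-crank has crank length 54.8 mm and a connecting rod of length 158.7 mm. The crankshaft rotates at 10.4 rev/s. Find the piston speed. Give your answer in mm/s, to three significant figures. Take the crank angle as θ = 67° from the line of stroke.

ω = 2π·10.4 = 65.35 rad/s
For an in-line slider-crank, x = r cosθ + √(L² − r² sin²θ), so v = −rω sinθ·[1 + r cosθ/√(L² − r² sin²θ)].
With r = 0.0548 m, L = 0.1587 m, θ = 67°: √(L² − r² sin²θ) = 0.15047 m.
v = −0.0548·65.35·0.92050·[1 + 0.0548·0.39073/0.15047] = -3.7653 m/s.
|v| = 3.7653 m/s = 3765.3 mm/s.

3770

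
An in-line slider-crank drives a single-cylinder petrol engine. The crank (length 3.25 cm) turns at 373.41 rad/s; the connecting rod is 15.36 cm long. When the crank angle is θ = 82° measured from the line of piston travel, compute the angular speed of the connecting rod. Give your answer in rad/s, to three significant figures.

ω = 373.4 rad/s
The rod makes angle φ with the slider axis where L sinφ = r sinθ; differentiating, L cosφ·φ̇ = r ω cosθ.
L cosφ = √(L² − r² sin²θ) = 0.15019 m.
|ω_rod| = r ω |cosθ| / √(L² − r² sin²θ) = 0.0325·373.4·0.13917/0.15019 = 11.246 rad/s.

11.2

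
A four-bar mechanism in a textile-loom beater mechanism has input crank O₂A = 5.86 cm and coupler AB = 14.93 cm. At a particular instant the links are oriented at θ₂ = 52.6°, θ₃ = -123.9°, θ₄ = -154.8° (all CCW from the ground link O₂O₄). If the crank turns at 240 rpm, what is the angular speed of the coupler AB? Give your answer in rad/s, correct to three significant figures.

ω₂ = 25.13 rad/s (from 240 rpm).
Differentiating the loop-closure r₂e^{iθ₂}+r₃e^{iθ₃}=r₁+r₄e^{iθ₄} gives r₂ω₂e^{iθ₂}+r₃ω₃e^{iθ₃}=r₄ω₄e^{iθ₄}.
Eliminating the other unknown: ω₃ = r₂ω₂ sin(θ₄−θ₂) / [r₃ sin(θ₃−θ₄)].
Numerator sine = +0.46020; denominator sine = +0.51354.
Result = 0.0586·25.13·(+0.46020) / (0.1493·(+0.51354)) = +8.8399 rad/s; magnitude 8.8399 rad/s.

8.84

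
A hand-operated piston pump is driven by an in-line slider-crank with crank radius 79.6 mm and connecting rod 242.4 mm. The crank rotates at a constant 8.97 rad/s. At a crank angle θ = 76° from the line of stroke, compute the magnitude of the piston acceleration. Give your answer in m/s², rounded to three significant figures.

0.395

ω = 8.97 rad/s
x(θ) = r cosθ + √(L² − r² sin²θ); with ω constant, a = ω²·d²x/dθ².
d²x/dθ² = −r cosθ − r²(cos2θ)/√u − r⁴ sin²2θ/(4u^{3/2}),  u = L² − r² sin²θ = 0.0527924 m².
Substituting r = 0.0796 m, L = 0.2424 m, θ = 76°: d²x/dθ² = +0.0049093 m.
a = ω²·d²x/dθ² = (8.97)²·(+0.0049093) = +0.39501 m/s²;  |a| = 0.39501 m/s².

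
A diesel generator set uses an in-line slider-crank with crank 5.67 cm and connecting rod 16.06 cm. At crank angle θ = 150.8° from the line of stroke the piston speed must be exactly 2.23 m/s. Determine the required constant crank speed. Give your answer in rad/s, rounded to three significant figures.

117

For an in-line slider-crank, |v_piston| = rω|sinθ|·[1 + r cosθ/√(L² − r² sin²θ)].
With r = 0.0567 m, L = 0.1606 m, θ = 150.8°: the bracketed kinematic factor |dx/dθ| = 0.019007 m.
ω = v/|dx/dθ| = 2.23/0.019007 = 117.32 rad/s.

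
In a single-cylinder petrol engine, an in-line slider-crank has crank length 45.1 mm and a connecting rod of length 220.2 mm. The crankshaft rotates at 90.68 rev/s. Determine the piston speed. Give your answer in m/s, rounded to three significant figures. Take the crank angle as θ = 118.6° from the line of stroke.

ω = 2π·90.7 = 569.8 rad/s
For an in-line slider-crank, x = r cosθ + √(L² − r² sin²θ), so v = −rω sinθ·[1 + r cosθ/√(L² − r² sin²θ)].
With r = 0.0451 m, L = 0.2202 m, θ = 118.6°: √(L² − r² sin²θ) = 0.21661 m.
v = −0.0451·569.8·0.87798·[1 + 0.0451·-0.47869/0.21661] = -20.312 m/s.
|v| = 20.312 m/s.

20.3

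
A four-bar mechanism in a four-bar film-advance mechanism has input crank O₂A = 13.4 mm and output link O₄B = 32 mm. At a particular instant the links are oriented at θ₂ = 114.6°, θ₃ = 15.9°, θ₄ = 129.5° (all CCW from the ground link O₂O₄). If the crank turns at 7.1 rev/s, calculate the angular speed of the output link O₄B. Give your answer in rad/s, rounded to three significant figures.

20.2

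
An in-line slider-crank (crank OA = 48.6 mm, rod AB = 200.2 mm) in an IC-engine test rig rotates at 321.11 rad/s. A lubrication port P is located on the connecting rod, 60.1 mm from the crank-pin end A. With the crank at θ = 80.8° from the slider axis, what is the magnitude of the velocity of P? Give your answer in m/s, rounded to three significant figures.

15.7

ω = 321.1 rad/s.  Crank-pin speed |V_A| = rω = 15.606 m/s, perpendicular to OA.
Rod angle: sinφ = −(r/L) sinθ ⇒ φ = -13.865°; ω_rod = −rω cosθ/√(L²−r²sin²θ) = -12.837 rad/s.
V_P = V_A + ω_rod × AP, with AP = 0.0601 m along the rod.
Components: V_Px = −rω sinθ − a·ω_rod·sinφ = -15.59 m/s;  V_Py = rω cosθ + a·ω_rod·cosφ = +1.7461 m/s.
|V_P| = √(V_Px² + V_Py²) = 15.688 m/s.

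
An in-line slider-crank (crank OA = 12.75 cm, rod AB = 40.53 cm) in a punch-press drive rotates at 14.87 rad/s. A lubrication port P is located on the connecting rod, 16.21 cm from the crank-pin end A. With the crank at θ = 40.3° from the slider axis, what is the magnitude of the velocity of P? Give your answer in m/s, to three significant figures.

1.60

ω = 14.87 rad/s.  Crank-pin speed |V_A| = rω = 1.8959 m/s, perpendicular to OA.
Rod angle: sinφ = −(r/L) sinθ ⇒ φ = -11.740°; ω_rod = −rω cosθ/√(L²−r²sin²θ) = -3.6439 rad/s.
V_P = V_A + ω_rod × AP, with AP = 0.1621 m along the rod.
Components: V_Px = −rω sinθ − a·ω_rod·sinφ = -1.3464 m/s;  V_Py = rω cosθ + a·ω_rod·cosφ = +0.86765 m/s.
|V_P| = √(V_Px² + V_Py²) = 1.6018 m/s.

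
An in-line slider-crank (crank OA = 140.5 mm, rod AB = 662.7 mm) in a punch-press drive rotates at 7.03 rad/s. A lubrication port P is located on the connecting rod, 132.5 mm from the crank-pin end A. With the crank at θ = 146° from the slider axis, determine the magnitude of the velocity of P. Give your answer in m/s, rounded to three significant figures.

ω = 7.03 rad/s.  Crank-pin speed |V_A| = rω = 0.98772 m/s, perpendicular to OA.
Rod angle: sinφ = −(r/L) sinθ ⇒ φ = -6.809°; ω_rod = −rω cosθ/√(L²−r²sin²θ) = +1.2444 rad/s.
V_P = V_A + ω_rod × AP, with AP = 0.1325 m along the rod.
Components: V_Px = −rω sinθ − a·ω_rod·sinφ = -0.53278 m/s;  V_Py = rω cosθ + a·ω_rod·cosφ = -0.65513 m/s.
|V_P| = √(V_Px² + V_Py²) = 0.84442 m/s.

0.844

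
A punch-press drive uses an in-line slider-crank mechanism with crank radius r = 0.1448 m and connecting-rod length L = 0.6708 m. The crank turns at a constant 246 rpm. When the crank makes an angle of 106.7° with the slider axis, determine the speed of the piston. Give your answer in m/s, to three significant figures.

ω = 2π·246/60 = 25.76 rad/s
For an in-line slider-crank, x = r cosθ + √(L² − r² sin²θ), so v = −rω sinθ·[1 + r cosθ/√(L² − r² sin²θ)].
With r = 0.1448 m, L = 0.6708 m, θ = 106.7°: √(L² − r² sin²θ) = 0.65631 m.
v = −0.1448·25.76·0.95782·[1 + 0.1448·-0.28736/0.65631] = -3.3464 m/s.
|v| = 3.3464 m/s.

3.35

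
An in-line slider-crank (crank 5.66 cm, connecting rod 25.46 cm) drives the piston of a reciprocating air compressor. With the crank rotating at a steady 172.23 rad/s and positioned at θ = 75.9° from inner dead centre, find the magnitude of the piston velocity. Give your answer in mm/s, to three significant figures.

9980

ω = 172.2 rad/s
For an in-line slider-crank, x = r cosθ + √(L² − r² sin²θ), so v = −rω sinθ·[1 + r cosθ/√(L² − r² sin²θ)].
With r = 0.0566 m, L = 0.2546 m, θ = 75.9°: √(L² − r² sin²θ) = 0.24861 m.
v = −0.0566·172.2·0.96987·[1 + 0.0566·0.24362/0.24861] = -9.9789 m/s.
|v| = 9.9789 m/s = 9978.9 mm/s.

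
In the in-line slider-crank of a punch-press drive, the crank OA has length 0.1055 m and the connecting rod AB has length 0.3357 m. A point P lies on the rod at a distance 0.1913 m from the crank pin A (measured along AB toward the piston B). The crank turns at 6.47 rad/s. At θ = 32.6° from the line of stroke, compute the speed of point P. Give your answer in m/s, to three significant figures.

0.491

ω = 6.47 rad/s.  Crank-pin speed |V_A| = rω = 0.68258 m/s, perpendicular to OA.
Rod angle: sinφ = −(r/L) sinθ ⇒ φ = -9.748°; ω_rod = −rω cosθ/√(L²−r²sin²θ) = -1.7381 rad/s.
V_P = V_A + ω_rod × AP, with AP = 0.1913 m along the rod.
Components: V_Px = −rω sinθ − a·ω_rod·sinφ = -0.42405 m/s;  V_Py = rω cosθ + a·ω_rod·cosφ = +0.24735 m/s.
|V_P| = √(V_Px² + V_Py²) = 0.49092 m/s.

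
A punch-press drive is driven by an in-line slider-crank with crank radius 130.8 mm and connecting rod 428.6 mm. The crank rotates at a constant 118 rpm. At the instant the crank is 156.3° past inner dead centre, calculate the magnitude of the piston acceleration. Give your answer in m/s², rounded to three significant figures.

ω = 2π·118/60 = 12.36 rad/s
x(θ) = r cosθ + √(L² − r² sin²θ); with ω constant, a = ω²·d²x/dθ².
d²x/dθ² = −r cosθ − r²(cos2θ)/√u − r⁴ sin²2θ/(4u^{3/2}),  u = L² − r² sin²θ = 0.180934 m².
Substituting r = 0.1308 m, L = 0.4286 m, θ = 156.3°: d²x/dθ² = +0.092029 m.
a = ω²·d²x/dθ² = (12.36)²·(+0.092029) = +14.052 m/s²;  |a| = 14.052 m/s².

14.1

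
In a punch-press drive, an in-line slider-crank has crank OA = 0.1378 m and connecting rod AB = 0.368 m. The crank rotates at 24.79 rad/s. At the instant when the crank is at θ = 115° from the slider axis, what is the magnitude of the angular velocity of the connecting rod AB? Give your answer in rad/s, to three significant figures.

ω = 24.79 rad/s
The rod makes angle φ with the slider axis where L sinφ = r sinθ; differentiating, L cosφ·φ̇ = r ω cosθ.
L cosφ = √(L² − r² sin²θ) = 0.34616 m.
|ω_rod| = r ω |cosθ| / √(L² − r² sin²θ) = 0.1378·24.79·0.42262/0.34616 = 4.1706 rad/s.

4.17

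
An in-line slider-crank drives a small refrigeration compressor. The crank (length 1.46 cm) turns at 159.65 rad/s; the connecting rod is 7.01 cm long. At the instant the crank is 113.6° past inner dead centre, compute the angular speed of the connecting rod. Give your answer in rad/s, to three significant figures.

ω = 159.7 rad/s
The rod makes angle φ with the slider axis where L sinφ = r sinθ; differentiating, L cosφ·φ̇ = r ω cosθ.
L cosφ = √(L² − r² sin²θ) = 0.068811 m.
|ω_rod| = r ω |cosθ| / √(L² − r² sin²θ) = 0.0146·159.7·0.40035/0.068811 = 13.561 rad/s.

13.6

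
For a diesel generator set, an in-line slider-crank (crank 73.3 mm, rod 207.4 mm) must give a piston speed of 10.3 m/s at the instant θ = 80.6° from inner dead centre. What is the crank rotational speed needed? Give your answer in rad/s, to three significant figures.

134

For an in-line slider-crank, |v_piston| = rω|sinθ|·[1 + r cosθ/√(L² − r² sin²θ)].
With r = 0.0733 m, L = 0.2074 m, θ = 80.6°: the bracketed kinematic factor |dx/dθ| = 0.07677 m.
ω = v/|dx/dθ| = 10.3/0.07677 = 134.17 rad/s.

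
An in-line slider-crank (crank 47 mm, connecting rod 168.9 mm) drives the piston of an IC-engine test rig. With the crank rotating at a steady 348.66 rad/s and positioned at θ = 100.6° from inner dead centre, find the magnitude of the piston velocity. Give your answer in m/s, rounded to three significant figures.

ω = 348.7 rad/s
For an in-line slider-crank, x = r cosθ + √(L² − r² sin²θ), so v = −rω sinθ·[1 + r cosθ/√(L² − r² sin²θ)].
With r = 0.047 m, L = 0.1689 m, θ = 100.6°: √(L² − r² sin²θ) = 0.16246 m.
v = −0.047·348.7·0.98294·[1 + 0.047·-0.18395/0.16246] = -15.25 m/s.
|v| = 15.25 m/s.

15.3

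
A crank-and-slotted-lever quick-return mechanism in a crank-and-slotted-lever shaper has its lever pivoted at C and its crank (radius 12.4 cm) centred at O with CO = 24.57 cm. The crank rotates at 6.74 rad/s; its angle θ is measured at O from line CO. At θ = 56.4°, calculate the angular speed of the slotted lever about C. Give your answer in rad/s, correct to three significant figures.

1.98

ω = 6.74 rad/s
Crank pin A relative to C: A = (d + r cosθ, r sinθ); lever angle φ = atan2(r sinθ, d + r cosθ).
Differentiating tanφ: φ̇ = rω(d cosθ + r)/(d² + r² + 2dr cosθ).
d² + r² + 2dr cosθ = |CA|² = 0.109465 m²;  d cosθ + r = +0.25997 m.
|ω_lever| = |0.124·6.74·+0.25997| / 0.109465 = 1.9849 rad/s.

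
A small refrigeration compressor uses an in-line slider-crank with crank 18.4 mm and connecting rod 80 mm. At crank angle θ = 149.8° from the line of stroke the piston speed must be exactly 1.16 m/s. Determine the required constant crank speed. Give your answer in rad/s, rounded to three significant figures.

For an in-line slider-crank, |v_piston| = rω|sinθ|·[1 + r cosθ/√(L² − r² sin²θ)].
With r = 0.0184 m, L = 0.08 m, θ = 149.8°: the bracketed kinematic factor |dx/dθ| = 0.0074033 m.
ω = v/|dx/dθ| = 1.16/0.0074033 = 156.69 rad/s.

157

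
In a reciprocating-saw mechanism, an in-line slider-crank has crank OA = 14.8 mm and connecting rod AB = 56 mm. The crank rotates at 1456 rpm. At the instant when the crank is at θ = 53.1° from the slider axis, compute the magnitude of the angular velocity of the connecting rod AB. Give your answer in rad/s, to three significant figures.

ω = 152.5 rad/s (converted from 1456 rpm).
The rod makes angle φ with the slider axis where L sinφ = r sinθ; differentiating, L cosφ·φ̇ = r ω cosθ.
L cosφ = √(L² − r² sin²θ) = 0.054735 m.
|ω_rod| = r ω |cosθ| / √(L² − r² sin²θ) = 0.0148·152.5·0.60042/0.054735 = 24.754 rad/s.

24.8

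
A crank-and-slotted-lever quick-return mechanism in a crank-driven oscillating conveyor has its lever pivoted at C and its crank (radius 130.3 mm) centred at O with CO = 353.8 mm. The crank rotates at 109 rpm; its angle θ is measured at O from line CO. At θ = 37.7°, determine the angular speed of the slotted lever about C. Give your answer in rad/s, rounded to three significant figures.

2.84

ω = 11.41 rad/s (from 109 rpm).
Crank pin A relative to C: A = (d + r cosθ, r sinθ); lever angle φ = atan2(r sinθ, d + r cosθ).
Differentiating tanφ: φ̇ = rω(d cosθ + r)/(d² + r² + 2dr cosθ).
d² + r² + 2dr cosθ = |CA|² = 0.215104 m²;  d cosθ + r = +0.41023 m.
|ω_lever| = |0.1303·11.41·+0.41023| / 0.215104 = 2.8365 rad/s.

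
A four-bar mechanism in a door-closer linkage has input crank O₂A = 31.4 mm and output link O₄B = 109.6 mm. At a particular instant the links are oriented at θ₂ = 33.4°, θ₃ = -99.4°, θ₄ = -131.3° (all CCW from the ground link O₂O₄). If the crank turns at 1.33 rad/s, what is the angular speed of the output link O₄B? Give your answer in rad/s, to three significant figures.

0.529

ω₂ = 1.33 rad/s
Differentiating the loop-closure r₂e^{iθ₂}+r₃e^{iθ₃}=r₁+r₄e^{iθ₄} gives r₂ω₂e^{iθ₂}+r₃ω₃e^{iθ₃}=r₄ω₄e^{iθ₄}.
Eliminating the other unknown: ω₄ = r₂ω₂ sin(θ₂−θ₃) / [r₄ sin(θ₄−θ₃)].
Numerator sine = +0.73373; denominator sine = -0.52844.
Result = 0.0314·1.33·(+0.73373) / (0.1096·(-0.52844)) = -0.52907 rad/s; magnitude 0.52907 rad/s.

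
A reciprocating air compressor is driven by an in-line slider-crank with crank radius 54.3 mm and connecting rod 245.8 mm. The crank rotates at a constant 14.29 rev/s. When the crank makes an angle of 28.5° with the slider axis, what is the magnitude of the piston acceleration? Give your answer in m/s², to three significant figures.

ω = 2π·14.3 = 89.79 rad/s
x(θ) = r cosθ + √(L² − r² sin²θ); with ω constant, a = ω²·d²x/dθ².
d²x/dθ² = −r cosθ − r²(cos2θ)/√u − r⁴ sin²2θ/(4u^{3/2}),  u = L² − r² sin²θ = 0.0597463 m².
Substituting r = 0.0543 m, L = 0.2458 m, θ = 28.5°: d²x/dθ² = -0.054394 m.
a = ω²·d²x/dθ² = (89.79)²·(-0.054394) = -438.51 m/s²;  |a| = 438.51 m/s².

439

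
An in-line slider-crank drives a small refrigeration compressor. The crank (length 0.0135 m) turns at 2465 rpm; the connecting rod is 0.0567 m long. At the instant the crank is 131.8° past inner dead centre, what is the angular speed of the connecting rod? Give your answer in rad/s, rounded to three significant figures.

41.6

ω = 258.1 rad/s (converted from 2465 rpm).
The rod makes angle φ with the slider axis where L sinφ = r sinθ; differentiating, L cosφ·φ̇ = r ω cosθ.
L cosφ = √(L² − r² sin²θ) = 0.0558 m.
|ω_rod| = r ω |cosθ| / √(L² − r² sin²θ) = 0.0135·258.1·0.66653/0.0558 = 41.626 rad/s.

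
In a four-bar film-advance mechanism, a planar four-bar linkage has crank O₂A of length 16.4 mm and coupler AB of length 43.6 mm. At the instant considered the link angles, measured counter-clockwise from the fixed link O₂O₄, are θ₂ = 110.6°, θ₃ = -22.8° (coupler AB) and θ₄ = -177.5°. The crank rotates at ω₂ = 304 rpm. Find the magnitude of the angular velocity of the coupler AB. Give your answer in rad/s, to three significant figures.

ω₂ = 31.83 rad/s (from 304 rpm).
Differentiating the loop-closure r₂e^{iθ₂}+r₃e^{iθ₃}=r₁+r₄e^{iθ₄} gives r₂ω₂e^{iθ₂}+r₃ω₃e^{iθ₃}=r₄ω₄e^{iθ₄}.
Eliminating the other unknown: ω₃ = r₂ω₂ sin(θ₄−θ₂) / [r₃ sin(θ₃−θ₄)].
Numerator sine = +0.95052; denominator sine = +0.42736.
Result = 0.0164·31.83·(+0.95052) / (0.0436·(+0.42736)) = +26.633 rad/s; magnitude 26.633 rad/s.

26.6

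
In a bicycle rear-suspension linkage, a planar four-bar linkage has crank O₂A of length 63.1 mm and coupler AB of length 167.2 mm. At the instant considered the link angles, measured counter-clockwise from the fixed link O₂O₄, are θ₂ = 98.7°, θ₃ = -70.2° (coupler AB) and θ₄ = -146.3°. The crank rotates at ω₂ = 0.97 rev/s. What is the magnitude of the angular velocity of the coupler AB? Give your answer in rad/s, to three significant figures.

2.15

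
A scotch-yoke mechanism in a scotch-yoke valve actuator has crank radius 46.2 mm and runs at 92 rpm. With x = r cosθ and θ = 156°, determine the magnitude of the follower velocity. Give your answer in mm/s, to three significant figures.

181

ω = 9.634 rad/s (from 92 rpm).
x = r cosθ ⇒ ẋ = −rω sinθ.
|v| = rω|sinθ| = 0.0462·9.634·|sin 156°| = 0.18104 m/s = 181.04 mm/s.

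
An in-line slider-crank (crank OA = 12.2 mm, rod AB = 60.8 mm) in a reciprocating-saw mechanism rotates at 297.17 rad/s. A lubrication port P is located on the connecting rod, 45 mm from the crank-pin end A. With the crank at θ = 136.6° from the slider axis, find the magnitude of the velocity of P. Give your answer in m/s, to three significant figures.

2.32

ω = 297.2 rad/s.  Crank-pin speed |V_A| = rω = 3.6255 m/s, perpendicular to OA.
Rod angle: sinφ = −(r/L) sinθ ⇒ φ = -7.925°; ω_rod = −rω cosθ/√(L²−r²sin²θ) = +43.743 rad/s.
V_P = V_A + ω_rod × AP, with AP = 0.045 m along the rod.
Components: V_Px = −rω sinθ − a·ω_rod·sinφ = -2.2196 m/s;  V_Py = rω cosθ + a·ω_rod·cosφ = -0.68454 m/s.
|V_P| = √(V_Px² + V_Py²) = 2.3228 m/s.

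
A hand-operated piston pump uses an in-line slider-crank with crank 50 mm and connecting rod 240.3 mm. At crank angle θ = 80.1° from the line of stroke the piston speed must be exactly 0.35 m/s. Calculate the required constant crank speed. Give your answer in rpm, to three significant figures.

65.5

For an in-line slider-crank, |v_piston| = rω|sinθ|·[1 + r cosθ/√(L² − r² sin²θ)].
With r = 0.05 m, L = 0.2403 m, θ = 80.1°: the bracketed kinematic factor |dx/dθ| = 0.051056 m.
ω = v/|dx/dθ| = 0.35/0.051056 = 6.8553 rad/s.
N = 60ω/(2π) = 65.463 rpm.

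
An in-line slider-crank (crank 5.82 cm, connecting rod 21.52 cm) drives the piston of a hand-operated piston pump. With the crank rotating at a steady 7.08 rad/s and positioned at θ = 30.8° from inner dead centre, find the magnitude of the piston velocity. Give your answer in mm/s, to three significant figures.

260

ω = 7.08 rad/s
For an in-line slider-crank, x = r cosθ + √(L² − r² sin²θ), so v = −rω sinθ·[1 + r cosθ/√(L² − r² sin²θ)].
With r = 0.0582 m, L = 0.2152 m, θ = 30.8°: √(L² − r² sin²θ) = 0.21313 m.
v = −0.0582·7.08·0.51204·[1 + 0.0582·0.85896/0.21313] = -0.26048 m/s.
|v| = 0.26048 m/s = 260.48 mm/s.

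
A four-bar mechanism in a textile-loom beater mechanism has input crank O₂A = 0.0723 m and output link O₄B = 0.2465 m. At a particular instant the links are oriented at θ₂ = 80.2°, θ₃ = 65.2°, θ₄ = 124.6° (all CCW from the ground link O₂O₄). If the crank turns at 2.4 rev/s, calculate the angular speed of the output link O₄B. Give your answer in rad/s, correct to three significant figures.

ω₂ = 15.08 rad/s (from 2.4 rev/s).
Differentiating the loop-closure r₂e^{iθ₂}+r₃e^{iθ₃}=r₁+r₄e^{iθ₄} gives r₂ω₂e^{iθ₂}+r₃ω₃e^{iθ₃}=r₄ω₄e^{iθ₄}.
Eliminating the other unknown: ω₄ = r₂ω₂ sin(θ₂−θ₃) / [r₄ sin(θ₄−θ₃)].
Numerator sine = +0.25882; denominator sine = +0.86074.
Result = 0.0723·15.08·(+0.25882) / (0.2465·(+0.86074)) = +1.33 rad/s; magnitude 1.33 rad/s.

1.33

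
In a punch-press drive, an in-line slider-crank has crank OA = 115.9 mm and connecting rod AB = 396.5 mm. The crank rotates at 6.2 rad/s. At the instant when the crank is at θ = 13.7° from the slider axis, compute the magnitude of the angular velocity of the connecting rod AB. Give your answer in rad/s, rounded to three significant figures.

1.76

ω = 6.2 rad/s
The rod makes angle φ with the slider axis where L sinφ = r sinθ; differentiating, L cosφ·φ̇ = r ω cosθ.
L cosφ = √(L² − r² sin²θ) = 0.39555 m.
|ω_rod| = r ω |cosθ| / √(L² − r² sin²θ) = 0.1159·6.2·0.97155/0.39555 = 1.765 rad/s.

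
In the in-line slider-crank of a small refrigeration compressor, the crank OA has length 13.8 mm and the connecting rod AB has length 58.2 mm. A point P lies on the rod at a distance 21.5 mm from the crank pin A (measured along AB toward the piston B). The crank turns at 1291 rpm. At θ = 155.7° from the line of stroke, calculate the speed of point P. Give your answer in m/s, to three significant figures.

1.28

ω = 135.2 rad/s.  Crank-pin speed |V_A| = rω = 1.8657 m/s, perpendicular to OA.
Rod angle: sinφ = −(r/L) sinθ ⇒ φ = -5.600°; ω_rod = −rω cosθ/√(L²−r²sin²θ) = +29.356 rad/s.
V_P = V_A + ω_rod × AP, with AP = 0.0215 m along the rod.
Components: V_Px = −rω sinθ − a·ω_rod·sinφ = -0.70616 m/s;  V_Py = rω cosθ + a·ω_rod·cosφ = -1.0722 m/s.
|V_P| = √(V_Px² + V_Py²) = 1.2839 m/s.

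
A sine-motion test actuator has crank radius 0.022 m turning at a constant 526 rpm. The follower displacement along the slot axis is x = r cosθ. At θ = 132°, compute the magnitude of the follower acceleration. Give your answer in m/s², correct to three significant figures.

ω = 55.08 rad/s (from 526 rpm).
x = r cosθ ⇒ ẍ = −rω² cosθ (ω constant).
|a| = rω²|cosθ| = 0.022·(55.08)²·|cos 132°| = 44.664 m/s².

44.7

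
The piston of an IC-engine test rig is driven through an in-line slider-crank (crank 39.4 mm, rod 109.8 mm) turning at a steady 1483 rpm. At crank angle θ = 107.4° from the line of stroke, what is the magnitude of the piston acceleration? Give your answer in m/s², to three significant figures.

578

ω = 2π·1483/60 = 155.3 rad/s
x(θ) = r cosθ + √(L² − r² sin²θ); with ω constant, a = ω²·d²x/dθ².
d²x/dθ² = −r cosθ − r²(cos2θ)/√u − r⁴ sin²2θ/(4u^{3/2}),  u = L² − r² sin²θ = 0.0106425 m².
Substituting r = 0.0394 m, L = 0.1098 m, θ = 107.4°: d²x/dθ² = +0.02396 m.
a = ω²·d²x/dθ² = (155.3)²·(+0.02396) = +577.86 m/s²;  |a| = 577.86 m/s².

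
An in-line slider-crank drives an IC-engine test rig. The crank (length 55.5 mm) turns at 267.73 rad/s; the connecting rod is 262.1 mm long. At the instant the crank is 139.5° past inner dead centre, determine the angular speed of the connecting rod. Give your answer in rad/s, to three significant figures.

43.5

ω = 267.7 rad/s
The rod makes angle φ with the slider axis where L sinφ = r sinθ; differentiating, L cosφ·φ̇ = r ω cosθ.
L cosφ = √(L² − r² sin²θ) = 0.25961 m.
|ω_rod| = r ω |cosθ| / √(L² − r² sin²θ) = 0.0555·267.7·0.76041/0.25961 = 43.523 rad/s.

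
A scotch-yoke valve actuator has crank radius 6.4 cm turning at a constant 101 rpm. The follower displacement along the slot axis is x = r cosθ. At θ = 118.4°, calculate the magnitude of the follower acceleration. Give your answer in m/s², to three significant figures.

3.41

ω = 10.58 rad/s (from 101 rpm).
x = r cosθ ⇒ ẍ = −rω² cosθ (ω constant).
|a| = rω²|cosθ| = 0.064·(10.58)²·|cos 118.4°| = 3.4052 m/s².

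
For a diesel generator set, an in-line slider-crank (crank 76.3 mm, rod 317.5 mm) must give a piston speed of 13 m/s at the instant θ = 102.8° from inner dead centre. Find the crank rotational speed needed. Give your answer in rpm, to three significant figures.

1770

For an in-line slider-crank, |v_piston| = rω|sinθ|·[1 + r cosθ/√(L² − r² sin²θ)].
With r = 0.0763 m, L = 0.3175 m, θ = 102.8°: the bracketed kinematic factor |dx/dθ| = 0.070329 m.
ω = v/|dx/dθ| = 13/0.070329 = 184.85 rad/s.
N = 60ω/(2π) = 1765.1 rpm.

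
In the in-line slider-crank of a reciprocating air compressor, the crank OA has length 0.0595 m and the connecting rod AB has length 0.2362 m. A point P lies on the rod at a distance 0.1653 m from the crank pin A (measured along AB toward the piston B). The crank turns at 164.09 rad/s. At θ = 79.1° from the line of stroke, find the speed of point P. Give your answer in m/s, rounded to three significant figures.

9.93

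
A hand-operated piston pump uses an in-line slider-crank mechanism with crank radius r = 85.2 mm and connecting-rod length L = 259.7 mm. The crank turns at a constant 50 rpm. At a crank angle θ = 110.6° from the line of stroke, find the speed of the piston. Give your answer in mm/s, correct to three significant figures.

ω = 2π·50/60 = 5.236 rad/s
For an in-line slider-crank, x = r cosθ + √(L² − r² sin²θ), so v = −rω sinθ·[1 + r cosθ/√(L² − r² sin²θ)].
With r = 0.0852 m, L = 0.2597 m, θ = 110.6°: √(L² − r² sin²θ) = 0.24715 m.
v = −0.0852·5.236·0.93606·[1 + 0.0852·-0.35184/0.24715] = -0.36693 m/s.
|v| = 0.36693 m/s = 366.93 mm/s.

367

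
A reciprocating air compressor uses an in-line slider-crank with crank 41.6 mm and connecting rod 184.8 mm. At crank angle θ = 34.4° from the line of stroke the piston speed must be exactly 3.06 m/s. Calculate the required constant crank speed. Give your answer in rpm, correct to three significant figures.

1050

For an in-line slider-crank, |v_piston| = rω|sinθ|·[1 + r cosθ/√(L² − r² sin²θ)].
With r = 0.0416 m, L = 0.1848 m, θ = 34.4°: the bracketed kinematic factor |dx/dθ| = 0.027904 m.
ω = v/|dx/dθ| = 3.06/0.027904 = 109.66 rad/s.
N = 60ω/(2π) = 1047.2 rpm.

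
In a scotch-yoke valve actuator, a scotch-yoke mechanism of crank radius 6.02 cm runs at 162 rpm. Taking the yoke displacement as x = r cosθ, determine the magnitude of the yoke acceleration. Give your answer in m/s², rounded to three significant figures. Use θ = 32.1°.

ω = 16.96 rad/s (from 162 rpm).
x = r cosθ ⇒ ẍ = −rω² cosθ (ω constant).
|a| = rω²|cosθ| = 0.0602·(16.96)²·|cos 32.1°| = 14.677 m/s².

14.7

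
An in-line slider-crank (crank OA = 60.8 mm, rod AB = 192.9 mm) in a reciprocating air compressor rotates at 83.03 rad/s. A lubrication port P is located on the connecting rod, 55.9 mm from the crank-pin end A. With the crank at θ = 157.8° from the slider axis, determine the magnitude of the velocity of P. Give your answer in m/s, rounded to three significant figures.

3.75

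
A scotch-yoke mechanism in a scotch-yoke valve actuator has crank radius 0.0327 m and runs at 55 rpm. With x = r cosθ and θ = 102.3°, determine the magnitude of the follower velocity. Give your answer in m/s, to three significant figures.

0.184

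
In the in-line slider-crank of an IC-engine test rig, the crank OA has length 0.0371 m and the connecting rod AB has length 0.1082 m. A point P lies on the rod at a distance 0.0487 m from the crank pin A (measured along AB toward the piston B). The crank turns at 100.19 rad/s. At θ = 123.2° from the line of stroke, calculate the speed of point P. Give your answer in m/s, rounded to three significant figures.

ω = 100.2 rad/s.  Crank-pin speed |V_A| = rω = 3.717 m/s, perpendicular to OA.
Rod angle: sinφ = −(r/L) sinθ ⇒ φ = -16.673°; ω_rod = −rω cosθ/√(L²−r²sin²θ) = +19.636 rad/s.
V_P = V_A + ω_rod × AP, with AP = 0.0487 m along the rod.
Components: V_Px = −rω sinθ − a·ω_rod·sinφ = -2.8359 m/s;  V_Py = rω cosθ + a·ω_rod·cosφ = -1.1192 m/s.
|V_P| = √(V_Px² + V_Py²) = 3.0488 m/s.

3.05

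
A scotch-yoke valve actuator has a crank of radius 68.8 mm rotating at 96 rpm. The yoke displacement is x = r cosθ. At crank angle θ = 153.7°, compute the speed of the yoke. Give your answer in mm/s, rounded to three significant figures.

306

ω = 10.05 rad/s (from 96 rpm).
x = r cosθ ⇒ ẋ = −rω sinθ.
|v| = rω|sinθ| = 0.0688·10.05·|sin 153.7°| = 0.30645 m/s = 306.45 mm/s.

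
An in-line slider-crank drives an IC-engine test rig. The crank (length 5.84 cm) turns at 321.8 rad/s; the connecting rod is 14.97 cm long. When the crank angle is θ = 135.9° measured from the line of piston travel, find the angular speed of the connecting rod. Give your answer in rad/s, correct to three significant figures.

ω = 321.8 rad/s
The rod makes angle φ with the slider axis where L sinφ = r sinθ; differentiating, L cosφ·φ̇ = r ω cosθ.
L cosφ = √(L² − r² sin²θ) = 0.14408 m.
|ω_rod| = r ω |cosθ| / √(L² − r² sin²θ) = 0.0584·321.8·0.71813/0.14408 = 93.671 rad/s.

93.7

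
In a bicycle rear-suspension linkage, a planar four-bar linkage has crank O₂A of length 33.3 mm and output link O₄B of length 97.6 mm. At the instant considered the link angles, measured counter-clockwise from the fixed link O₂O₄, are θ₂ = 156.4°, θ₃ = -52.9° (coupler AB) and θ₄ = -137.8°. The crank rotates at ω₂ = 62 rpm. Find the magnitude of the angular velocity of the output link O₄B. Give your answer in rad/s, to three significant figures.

ω₂ = 6.493 rad/s (from 62 rpm).
Differentiating the loop-closure r₂e^{iθ₂}+r₃e^{iθ₃}=r₁+r₄e^{iθ₄} gives r₂ω₂e^{iθ₂}+r₃ω₃e^{iθ₃}=r₄ω₄e^{iθ₄}.
Eliminating the other unknown: ω₄ = r₂ω₂ sin(θ₂−θ₃) / [r₄ sin(θ₄−θ₃)].
Numerator sine = -0.48938; denominator sine = -0.99604.
Result = 0.0333·6.493·(-0.48938) / (0.0976·(-0.99604)) = +1.0884 rad/s; magnitude 1.0884 rad/s.

1.09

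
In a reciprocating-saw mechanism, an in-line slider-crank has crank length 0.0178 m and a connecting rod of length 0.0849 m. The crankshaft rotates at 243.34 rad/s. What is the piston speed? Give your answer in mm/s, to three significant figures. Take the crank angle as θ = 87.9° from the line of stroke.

ω = 243.3 rad/s
For an in-line slider-crank, x = r cosθ + √(L² − r² sin²θ), so v = −rω sinθ·[1 + r cosθ/√(L² − r² sin²θ)].
With r = 0.0178 m, L = 0.0849 m, θ = 87.9°: √(L² − r² sin²θ) = 0.083016 m.
v = −0.0178·243.3·0.99933·[1 + 0.0178·0.03664/0.083016] = -4.3626 m/s.
|v| = 4.3626 m/s = 4362.6 mm/s.

4360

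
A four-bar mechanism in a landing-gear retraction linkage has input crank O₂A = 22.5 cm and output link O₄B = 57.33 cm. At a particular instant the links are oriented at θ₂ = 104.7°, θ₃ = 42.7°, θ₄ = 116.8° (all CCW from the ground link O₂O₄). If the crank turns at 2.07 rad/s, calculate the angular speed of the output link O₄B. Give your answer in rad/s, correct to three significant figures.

ω₂ = 2.07 rad/s
Differentiating the loop-closure r₂e^{iθ₂}+r₃e^{iθ₃}=r₁+r₄e^{iθ₄} gives r₂ω₂e^{iθ₂}+r₃ω₃e^{iθ₃}=r₄ω₄e^{iθ₄}.
Eliminating the other unknown: ω₄ = r₂ω₂ sin(θ₂−θ₃) / [r₄ sin(θ₄−θ₃)].
Numerator sine = +0.88295; denominator sine = +0.96174.
Result = 0.225·2.07·(+0.88295) / (0.5733·(+0.96174)) = +0.74584 rad/s; magnitude 0.74584 rad/s.

0.746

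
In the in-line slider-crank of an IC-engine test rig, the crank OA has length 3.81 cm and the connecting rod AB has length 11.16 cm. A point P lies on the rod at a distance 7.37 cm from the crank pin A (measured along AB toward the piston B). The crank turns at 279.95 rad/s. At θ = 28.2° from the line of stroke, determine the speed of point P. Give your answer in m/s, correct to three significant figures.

ω = 279.9 rad/s.  Crank-pin speed |V_A| = rω = 10.666 m/s, perpendicular to OA.
Rod angle: sinφ = −(r/L) sinθ ⇒ φ = -9.284°; ω_rod = −rω cosθ/√(L²−r²sin²θ) = -85.348 rad/s.
V_P = V_A + ω_rod × AP, with AP = 0.0737 m along the rod.
Components: V_Px = −rω sinθ − a·ω_rod·sinφ = -6.055 m/s;  V_Py = rω cosθ + a·ω_rod·cosφ = +3.1923 m/s.
|V_P| = √(V_Px² + V_Py²) = 6.845 m/s.

6.85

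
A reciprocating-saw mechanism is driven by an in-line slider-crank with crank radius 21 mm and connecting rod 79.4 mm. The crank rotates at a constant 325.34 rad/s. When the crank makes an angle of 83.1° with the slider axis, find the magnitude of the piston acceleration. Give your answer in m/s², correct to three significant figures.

ω = 325.3 rad/s
x(θ) = r cosθ + √(L² − r² sin²θ); with ω constant, a = ω²·d²x/dθ².
d²x/dθ² = −r cosθ − r²(cos2θ)/√u − r⁴ sin²2θ/(4u^{3/2}),  u = L² − r² sin²θ = 0.00586972 m².
Substituting r = 0.021 m, L = 0.0794 m, θ = 83.1°: d²x/dθ² = +0.0030609 m.
a = ω²·d²x/dθ² = (325.3)²·(+0.0030609) = +323.99 m/s²;  |a| = 323.99 m/s².

324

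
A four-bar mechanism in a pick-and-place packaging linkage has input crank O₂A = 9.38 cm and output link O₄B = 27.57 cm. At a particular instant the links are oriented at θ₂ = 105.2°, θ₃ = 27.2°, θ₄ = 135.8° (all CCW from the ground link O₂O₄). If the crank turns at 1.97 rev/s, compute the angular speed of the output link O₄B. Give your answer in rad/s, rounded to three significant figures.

4.35

ω₂ = 12.38 rad/s (from 1.97 rev/s).
Differentiating the loop-closure r₂e^{iθ₂}+r₃e^{iθ₃}=r₁+r₄e^{iθ₄} gives r₂ω₂e^{iθ₂}+r₃ω₃e^{iθ₃}=r₄ω₄e^{iθ₄}.
Eliminating the other unknown: ω₄ = r₂ω₂ sin(θ₂−θ₃) / [r₄ sin(θ₄−θ₃)].
Numerator sine = +0.97815; denominator sine = +0.94777.
Result = 0.0938·12.38·(+0.97815) / (0.2757·(+0.94777)) = +4.3462 rad/s; magnitude 4.3462 rad/s.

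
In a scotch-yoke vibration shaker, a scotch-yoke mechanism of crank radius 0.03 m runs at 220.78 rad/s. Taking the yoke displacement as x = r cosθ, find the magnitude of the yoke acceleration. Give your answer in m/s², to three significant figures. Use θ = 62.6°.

673

ω = 220.8 rad/s
x = r cosθ ⇒ ẍ = −rω² cosθ (ω constant).
|a| = rω²|cosθ| = 0.03·(220.8)²·|cos 62.6°| = 672.96 m/s².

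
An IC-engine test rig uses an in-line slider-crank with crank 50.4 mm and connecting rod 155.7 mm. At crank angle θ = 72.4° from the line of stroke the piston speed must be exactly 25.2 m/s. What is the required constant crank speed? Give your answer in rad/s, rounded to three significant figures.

For an in-line slider-crank, |v_piston| = rω|sinθ|·[1 + r cosθ/√(L² − r² sin²θ)].
With r = 0.0504 m, L = 0.1557 m, θ = 72.4°: the bracketed kinematic factor |dx/dθ| = 0.052984 m.
ω = v/|dx/dθ| = 25.2/0.052984 = 475.61 rad/s.

476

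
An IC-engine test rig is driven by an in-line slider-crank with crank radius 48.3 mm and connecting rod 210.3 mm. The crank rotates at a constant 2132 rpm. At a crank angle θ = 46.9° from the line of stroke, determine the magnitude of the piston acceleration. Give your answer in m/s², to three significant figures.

1620

ω = 2π·2132/60 = 223.3 rad/s
x(θ) = r cosθ + √(L² − r² sin²θ); with ω constant, a = ω²·d²x/dθ².
d²x/dθ² = −r cosθ − r²(cos2θ)/√u − r⁴ sin²2θ/(4u^{3/2}),  u = L² − r² sin²θ = 0.0429823 m².
Substituting r = 0.0483 m, L = 0.2103 m, θ = 46.9°: d²x/dθ² = -0.032408 m.
a = ω²·d²x/dθ² = (223.3)²·(-0.032408) = -1615.4 m/s²;  |a| = 1615.4 m/s².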